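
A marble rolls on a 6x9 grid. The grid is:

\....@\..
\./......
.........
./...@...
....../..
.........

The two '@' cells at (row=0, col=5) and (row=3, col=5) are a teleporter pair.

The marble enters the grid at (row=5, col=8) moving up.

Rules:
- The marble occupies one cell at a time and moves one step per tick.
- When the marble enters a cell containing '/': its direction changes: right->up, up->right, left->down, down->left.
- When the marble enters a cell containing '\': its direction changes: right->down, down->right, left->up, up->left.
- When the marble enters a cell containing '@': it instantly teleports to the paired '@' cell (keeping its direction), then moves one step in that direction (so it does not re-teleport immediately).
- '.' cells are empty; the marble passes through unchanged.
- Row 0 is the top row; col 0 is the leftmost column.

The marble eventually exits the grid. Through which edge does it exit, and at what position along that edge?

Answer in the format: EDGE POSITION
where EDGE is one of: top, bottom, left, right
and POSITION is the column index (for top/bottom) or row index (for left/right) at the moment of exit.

Step 1: enter (5,8), '.' pass, move up to (4,8)
Step 2: enter (4,8), '.' pass, move up to (3,8)
Step 3: enter (3,8), '.' pass, move up to (2,8)
Step 4: enter (2,8), '.' pass, move up to (1,8)
Step 5: enter (1,8), '.' pass, move up to (0,8)
Step 6: enter (0,8), '.' pass, move up to (-1,8)
Step 7: at (-1,8) — EXIT via top edge, pos 8

Answer: top 8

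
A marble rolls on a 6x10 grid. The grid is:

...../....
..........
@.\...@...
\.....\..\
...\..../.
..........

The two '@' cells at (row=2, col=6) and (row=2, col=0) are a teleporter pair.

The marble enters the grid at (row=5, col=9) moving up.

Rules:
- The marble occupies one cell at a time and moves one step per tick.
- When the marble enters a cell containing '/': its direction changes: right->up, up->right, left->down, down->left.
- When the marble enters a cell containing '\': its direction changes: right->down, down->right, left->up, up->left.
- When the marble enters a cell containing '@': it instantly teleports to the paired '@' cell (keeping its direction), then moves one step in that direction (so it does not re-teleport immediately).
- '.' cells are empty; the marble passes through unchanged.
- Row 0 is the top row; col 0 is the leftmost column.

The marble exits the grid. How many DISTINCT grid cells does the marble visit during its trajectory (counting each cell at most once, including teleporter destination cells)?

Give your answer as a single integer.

Step 1: enter (5,9), '.' pass, move up to (4,9)
Step 2: enter (4,9), '.' pass, move up to (3,9)
Step 3: enter (3,9), '\' deflects up->left, move left to (3,8)
Step 4: enter (3,8), '.' pass, move left to (3,7)
Step 5: enter (3,7), '.' pass, move left to (3,6)
Step 6: enter (3,6), '\' deflects left->up, move up to (2,6)
Step 7: enter (2,6), '@' teleport (2,6)->(2,0), also enter (2,0), move up to (1,0)
Step 8: enter (1,0), '.' pass, move up to (0,0)
Step 9: enter (0,0), '.' pass, move up to (-1,0)
Step 10: at (-1,0) — EXIT via top edge, pos 0
Distinct cells visited: 10 (path length 10)

Answer: 10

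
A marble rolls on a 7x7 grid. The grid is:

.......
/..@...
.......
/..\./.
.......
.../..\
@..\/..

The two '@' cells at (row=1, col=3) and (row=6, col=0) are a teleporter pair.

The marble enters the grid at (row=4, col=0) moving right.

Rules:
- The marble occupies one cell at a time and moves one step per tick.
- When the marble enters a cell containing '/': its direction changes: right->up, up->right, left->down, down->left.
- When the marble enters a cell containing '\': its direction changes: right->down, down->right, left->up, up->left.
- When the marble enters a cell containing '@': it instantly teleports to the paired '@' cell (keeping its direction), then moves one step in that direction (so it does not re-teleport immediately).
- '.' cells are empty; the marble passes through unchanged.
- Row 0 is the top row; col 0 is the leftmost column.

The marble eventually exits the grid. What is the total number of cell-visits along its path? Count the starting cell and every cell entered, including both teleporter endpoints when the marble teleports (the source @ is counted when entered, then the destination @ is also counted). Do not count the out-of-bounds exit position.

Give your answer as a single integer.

Answer: 7

Derivation:
Step 1: enter (4,0), '.' pass, move right to (4,1)
Step 2: enter (4,1), '.' pass, move right to (4,2)
Step 3: enter (4,2), '.' pass, move right to (4,3)
Step 4: enter (4,3), '.' pass, move right to (4,4)
Step 5: enter (4,4), '.' pass, move right to (4,5)
Step 6: enter (4,5), '.' pass, move right to (4,6)
Step 7: enter (4,6), '.' pass, move right to (4,7)
Step 8: at (4,7) — EXIT via right edge, pos 4
Path length (cell visits): 7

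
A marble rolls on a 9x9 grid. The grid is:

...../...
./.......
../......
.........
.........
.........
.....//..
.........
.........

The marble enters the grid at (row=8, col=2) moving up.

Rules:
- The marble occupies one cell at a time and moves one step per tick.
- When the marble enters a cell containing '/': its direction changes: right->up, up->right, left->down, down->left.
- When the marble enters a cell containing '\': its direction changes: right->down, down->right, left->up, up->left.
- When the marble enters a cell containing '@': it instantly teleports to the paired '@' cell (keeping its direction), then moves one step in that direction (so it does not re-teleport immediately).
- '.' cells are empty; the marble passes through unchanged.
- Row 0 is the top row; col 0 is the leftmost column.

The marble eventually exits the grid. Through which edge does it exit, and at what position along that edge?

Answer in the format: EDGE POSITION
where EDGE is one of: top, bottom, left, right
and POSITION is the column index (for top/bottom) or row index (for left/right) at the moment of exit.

Step 1: enter (8,2), '.' pass, move up to (7,2)
Step 2: enter (7,2), '.' pass, move up to (6,2)
Step 3: enter (6,2), '.' pass, move up to (5,2)
Step 4: enter (5,2), '.' pass, move up to (4,2)
Step 5: enter (4,2), '.' pass, move up to (3,2)
Step 6: enter (3,2), '.' pass, move up to (2,2)
Step 7: enter (2,2), '/' deflects up->right, move right to (2,3)
Step 8: enter (2,3), '.' pass, move right to (2,4)
Step 9: enter (2,4), '.' pass, move right to (2,5)
Step 10: enter (2,5), '.' pass, move right to (2,6)
Step 11: enter (2,6), '.' pass, move right to (2,7)
Step 12: enter (2,7), '.' pass, move right to (2,8)
Step 13: enter (2,8), '.' pass, move right to (2,9)
Step 14: at (2,9) — EXIT via right edge, pos 2

Answer: right 2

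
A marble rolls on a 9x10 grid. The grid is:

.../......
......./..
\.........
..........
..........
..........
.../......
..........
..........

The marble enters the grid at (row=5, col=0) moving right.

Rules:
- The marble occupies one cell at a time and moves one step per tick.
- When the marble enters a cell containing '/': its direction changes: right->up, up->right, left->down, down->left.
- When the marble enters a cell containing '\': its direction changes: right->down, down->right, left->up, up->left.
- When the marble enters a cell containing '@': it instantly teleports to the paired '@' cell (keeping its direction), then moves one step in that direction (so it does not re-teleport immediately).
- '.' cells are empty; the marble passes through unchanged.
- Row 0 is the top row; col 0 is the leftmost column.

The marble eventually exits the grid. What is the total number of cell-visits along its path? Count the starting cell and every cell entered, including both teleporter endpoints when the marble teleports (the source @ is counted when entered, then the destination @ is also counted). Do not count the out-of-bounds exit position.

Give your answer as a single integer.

Answer: 10

Derivation:
Step 1: enter (5,0), '.' pass, move right to (5,1)
Step 2: enter (5,1), '.' pass, move right to (5,2)
Step 3: enter (5,2), '.' pass, move right to (5,3)
Step 4: enter (5,3), '.' pass, move right to (5,4)
Step 5: enter (5,4), '.' pass, move right to (5,5)
Step 6: enter (5,5), '.' pass, move right to (5,6)
Step 7: enter (5,6), '.' pass, move right to (5,7)
Step 8: enter (5,7), '.' pass, move right to (5,8)
Step 9: enter (5,8), '.' pass, move right to (5,9)
Step 10: enter (5,9), '.' pass, move right to (5,10)
Step 11: at (5,10) — EXIT via right edge, pos 5
Path length (cell visits): 10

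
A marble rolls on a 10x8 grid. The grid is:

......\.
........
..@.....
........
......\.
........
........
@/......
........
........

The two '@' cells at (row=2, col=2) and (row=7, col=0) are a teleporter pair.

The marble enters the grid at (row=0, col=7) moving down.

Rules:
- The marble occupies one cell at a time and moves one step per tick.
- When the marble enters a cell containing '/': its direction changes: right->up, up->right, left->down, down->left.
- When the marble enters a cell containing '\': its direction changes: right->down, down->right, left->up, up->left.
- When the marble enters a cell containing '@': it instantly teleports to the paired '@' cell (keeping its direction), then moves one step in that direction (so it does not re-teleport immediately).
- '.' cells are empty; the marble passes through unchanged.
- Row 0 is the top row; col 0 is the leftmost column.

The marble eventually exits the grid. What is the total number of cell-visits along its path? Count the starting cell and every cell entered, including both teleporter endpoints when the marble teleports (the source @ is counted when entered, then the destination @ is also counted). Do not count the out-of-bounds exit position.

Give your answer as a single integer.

Answer: 10

Derivation:
Step 1: enter (0,7), '.' pass, move down to (1,7)
Step 2: enter (1,7), '.' pass, move down to (2,7)
Step 3: enter (2,7), '.' pass, move down to (3,7)
Step 4: enter (3,7), '.' pass, move down to (4,7)
Step 5: enter (4,7), '.' pass, move down to (5,7)
Step 6: enter (5,7), '.' pass, move down to (6,7)
Step 7: enter (6,7), '.' pass, move down to (7,7)
Step 8: enter (7,7), '.' pass, move down to (8,7)
Step 9: enter (8,7), '.' pass, move down to (9,7)
Step 10: enter (9,7), '.' pass, move down to (10,7)
Step 11: at (10,7) — EXIT via bottom edge, pos 7
Path length (cell visits): 10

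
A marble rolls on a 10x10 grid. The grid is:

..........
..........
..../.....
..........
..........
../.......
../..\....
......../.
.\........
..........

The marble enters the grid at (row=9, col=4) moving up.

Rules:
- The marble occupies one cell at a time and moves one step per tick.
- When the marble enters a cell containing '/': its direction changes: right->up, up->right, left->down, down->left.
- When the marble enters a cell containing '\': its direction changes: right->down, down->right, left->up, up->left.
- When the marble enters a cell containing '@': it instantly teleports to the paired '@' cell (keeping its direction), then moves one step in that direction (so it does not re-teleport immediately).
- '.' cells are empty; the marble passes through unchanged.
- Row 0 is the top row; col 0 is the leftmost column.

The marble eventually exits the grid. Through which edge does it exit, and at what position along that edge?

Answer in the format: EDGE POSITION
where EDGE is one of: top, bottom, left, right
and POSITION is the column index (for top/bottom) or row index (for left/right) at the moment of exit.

Answer: right 2

Derivation:
Step 1: enter (9,4), '.' pass, move up to (8,4)
Step 2: enter (8,4), '.' pass, move up to (7,4)
Step 3: enter (7,4), '.' pass, move up to (6,4)
Step 4: enter (6,4), '.' pass, move up to (5,4)
Step 5: enter (5,4), '.' pass, move up to (4,4)
Step 6: enter (4,4), '.' pass, move up to (3,4)
Step 7: enter (3,4), '.' pass, move up to (2,4)
Step 8: enter (2,4), '/' deflects up->right, move right to (2,5)
Step 9: enter (2,5), '.' pass, move right to (2,6)
Step 10: enter (2,6), '.' pass, move right to (2,7)
Step 11: enter (2,7), '.' pass, move right to (2,8)
Step 12: enter (2,8), '.' pass, move right to (2,9)
Step 13: enter (2,9), '.' pass, move right to (2,10)
Step 14: at (2,10) — EXIT via right edge, pos 2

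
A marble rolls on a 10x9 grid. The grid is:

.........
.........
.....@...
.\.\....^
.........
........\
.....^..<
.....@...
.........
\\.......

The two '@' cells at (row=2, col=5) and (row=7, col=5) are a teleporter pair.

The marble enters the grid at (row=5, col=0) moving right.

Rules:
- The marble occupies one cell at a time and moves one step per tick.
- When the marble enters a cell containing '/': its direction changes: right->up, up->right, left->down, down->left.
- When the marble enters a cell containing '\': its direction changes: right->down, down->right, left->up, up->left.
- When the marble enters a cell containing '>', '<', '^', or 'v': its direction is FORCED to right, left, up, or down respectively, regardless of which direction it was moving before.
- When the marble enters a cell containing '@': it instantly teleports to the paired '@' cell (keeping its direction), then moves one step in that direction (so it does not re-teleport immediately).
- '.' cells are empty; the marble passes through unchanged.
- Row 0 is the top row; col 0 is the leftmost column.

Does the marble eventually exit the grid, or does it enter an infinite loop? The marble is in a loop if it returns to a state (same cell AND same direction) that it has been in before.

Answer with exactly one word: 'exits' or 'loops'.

Answer: loops

Derivation:
Step 1: enter (5,0), '.' pass, move right to (5,1)
Step 2: enter (5,1), '.' pass, move right to (5,2)
Step 3: enter (5,2), '.' pass, move right to (5,3)
Step 4: enter (5,3), '.' pass, move right to (5,4)
Step 5: enter (5,4), '.' pass, move right to (5,5)
Step 6: enter (5,5), '.' pass, move right to (5,6)
Step 7: enter (5,6), '.' pass, move right to (5,7)
Step 8: enter (5,7), '.' pass, move right to (5,8)
Step 9: enter (5,8), '\' deflects right->down, move down to (6,8)
Step 10: enter (6,8), '<' forces down->left, move left to (6,7)
Step 11: enter (6,7), '.' pass, move left to (6,6)
Step 12: enter (6,6), '.' pass, move left to (6,5)
Step 13: enter (6,5), '^' forces left->up, move up to (5,5)
Step 14: enter (5,5), '.' pass, move up to (4,5)
Step 15: enter (4,5), '.' pass, move up to (3,5)
Step 16: enter (3,5), '.' pass, move up to (2,5)
Step 17: enter (2,5), '@' teleport (2,5)->(7,5), also enter (7,5), move up to (6,5)
Step 18: enter (6,5), '^' forces up->up, move up to (5,5)
Step 19: at (5,5) dir=up — LOOP DETECTED (seen before)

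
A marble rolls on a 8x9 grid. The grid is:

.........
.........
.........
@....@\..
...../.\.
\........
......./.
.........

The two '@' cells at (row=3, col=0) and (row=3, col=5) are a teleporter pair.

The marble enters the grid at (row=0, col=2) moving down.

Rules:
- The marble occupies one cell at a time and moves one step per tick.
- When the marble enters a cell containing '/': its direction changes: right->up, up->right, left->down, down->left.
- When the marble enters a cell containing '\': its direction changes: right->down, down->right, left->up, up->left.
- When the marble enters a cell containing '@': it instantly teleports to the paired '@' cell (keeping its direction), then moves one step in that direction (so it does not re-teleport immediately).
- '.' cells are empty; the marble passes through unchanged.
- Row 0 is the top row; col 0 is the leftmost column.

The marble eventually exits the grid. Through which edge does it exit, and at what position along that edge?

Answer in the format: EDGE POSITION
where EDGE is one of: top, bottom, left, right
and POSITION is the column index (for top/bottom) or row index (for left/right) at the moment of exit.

Step 1: enter (0,2), '.' pass, move down to (1,2)
Step 2: enter (1,2), '.' pass, move down to (2,2)
Step 3: enter (2,2), '.' pass, move down to (3,2)
Step 4: enter (3,2), '.' pass, move down to (4,2)
Step 5: enter (4,2), '.' pass, move down to (5,2)
Step 6: enter (5,2), '.' pass, move down to (6,2)
Step 7: enter (6,2), '.' pass, move down to (7,2)
Step 8: enter (7,2), '.' pass, move down to (8,2)
Step 9: at (8,2) — EXIT via bottom edge, pos 2

Answer: bottom 2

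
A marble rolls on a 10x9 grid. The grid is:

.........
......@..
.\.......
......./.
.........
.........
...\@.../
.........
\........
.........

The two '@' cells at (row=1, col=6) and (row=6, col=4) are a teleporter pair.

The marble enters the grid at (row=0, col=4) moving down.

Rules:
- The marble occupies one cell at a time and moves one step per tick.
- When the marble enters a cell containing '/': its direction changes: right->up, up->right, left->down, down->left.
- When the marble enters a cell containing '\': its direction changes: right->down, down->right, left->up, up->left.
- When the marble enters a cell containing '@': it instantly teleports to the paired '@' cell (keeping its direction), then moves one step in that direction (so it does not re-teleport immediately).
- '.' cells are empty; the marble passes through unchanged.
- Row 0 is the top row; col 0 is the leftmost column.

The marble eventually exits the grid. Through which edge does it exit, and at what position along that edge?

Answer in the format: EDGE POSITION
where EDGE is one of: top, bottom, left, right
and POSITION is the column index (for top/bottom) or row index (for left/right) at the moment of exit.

Answer: bottom 6

Derivation:
Step 1: enter (0,4), '.' pass, move down to (1,4)
Step 2: enter (1,4), '.' pass, move down to (2,4)
Step 3: enter (2,4), '.' pass, move down to (3,4)
Step 4: enter (3,4), '.' pass, move down to (4,4)
Step 5: enter (4,4), '.' pass, move down to (5,4)
Step 6: enter (5,4), '.' pass, move down to (6,4)
Step 7: enter (6,4), '@' teleport (6,4)->(1,6), also enter (1,6), move down to (2,6)
Step 8: enter (2,6), '.' pass, move down to (3,6)
Step 9: enter (3,6), '.' pass, move down to (4,6)
Step 10: enter (4,6), '.' pass, move down to (5,6)
Step 11: enter (5,6), '.' pass, move down to (6,6)
Step 12: enter (6,6), '.' pass, move down to (7,6)
Step 13: enter (7,6), '.' pass, move down to (8,6)
Step 14: enter (8,6), '.' pass, move down to (9,6)
Step 15: enter (9,6), '.' pass, move down to (10,6)
Step 16: at (10,6) — EXIT via bottom edge, pos 6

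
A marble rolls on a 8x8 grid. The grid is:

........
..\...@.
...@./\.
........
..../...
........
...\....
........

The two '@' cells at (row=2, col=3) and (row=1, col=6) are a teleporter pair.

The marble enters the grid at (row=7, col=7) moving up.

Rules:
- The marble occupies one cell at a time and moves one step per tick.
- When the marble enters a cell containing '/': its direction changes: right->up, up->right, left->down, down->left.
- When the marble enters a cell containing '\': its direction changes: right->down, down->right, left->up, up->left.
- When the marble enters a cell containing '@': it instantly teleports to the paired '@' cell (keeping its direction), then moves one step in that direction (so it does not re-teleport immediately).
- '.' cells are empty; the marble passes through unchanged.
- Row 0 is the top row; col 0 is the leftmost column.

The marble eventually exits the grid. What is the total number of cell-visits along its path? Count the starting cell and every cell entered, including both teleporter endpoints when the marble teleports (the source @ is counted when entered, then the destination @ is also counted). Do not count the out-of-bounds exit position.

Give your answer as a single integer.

Answer: 8

Derivation:
Step 1: enter (7,7), '.' pass, move up to (6,7)
Step 2: enter (6,7), '.' pass, move up to (5,7)
Step 3: enter (5,7), '.' pass, move up to (4,7)
Step 4: enter (4,7), '.' pass, move up to (3,7)
Step 5: enter (3,7), '.' pass, move up to (2,7)
Step 6: enter (2,7), '.' pass, move up to (1,7)
Step 7: enter (1,7), '.' pass, move up to (0,7)
Step 8: enter (0,7), '.' pass, move up to (-1,7)
Step 9: at (-1,7) — EXIT via top edge, pos 7
Path length (cell visits): 8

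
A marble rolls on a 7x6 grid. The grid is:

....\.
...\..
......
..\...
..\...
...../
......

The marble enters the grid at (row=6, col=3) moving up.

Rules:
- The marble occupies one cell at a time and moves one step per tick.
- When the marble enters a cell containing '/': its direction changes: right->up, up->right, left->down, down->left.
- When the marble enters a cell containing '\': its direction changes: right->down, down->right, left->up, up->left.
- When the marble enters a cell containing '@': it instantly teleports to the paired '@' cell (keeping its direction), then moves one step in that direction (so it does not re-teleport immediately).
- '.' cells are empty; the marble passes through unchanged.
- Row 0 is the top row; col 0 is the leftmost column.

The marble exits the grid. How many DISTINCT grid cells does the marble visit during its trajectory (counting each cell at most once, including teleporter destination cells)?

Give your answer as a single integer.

Answer: 9

Derivation:
Step 1: enter (6,3), '.' pass, move up to (5,3)
Step 2: enter (5,3), '.' pass, move up to (4,3)
Step 3: enter (4,3), '.' pass, move up to (3,3)
Step 4: enter (3,3), '.' pass, move up to (2,3)
Step 5: enter (2,3), '.' pass, move up to (1,3)
Step 6: enter (1,3), '\' deflects up->left, move left to (1,2)
Step 7: enter (1,2), '.' pass, move left to (1,1)
Step 8: enter (1,1), '.' pass, move left to (1,0)
Step 9: enter (1,0), '.' pass, move left to (1,-1)
Step 10: at (1,-1) — EXIT via left edge, pos 1
Distinct cells visited: 9 (path length 9)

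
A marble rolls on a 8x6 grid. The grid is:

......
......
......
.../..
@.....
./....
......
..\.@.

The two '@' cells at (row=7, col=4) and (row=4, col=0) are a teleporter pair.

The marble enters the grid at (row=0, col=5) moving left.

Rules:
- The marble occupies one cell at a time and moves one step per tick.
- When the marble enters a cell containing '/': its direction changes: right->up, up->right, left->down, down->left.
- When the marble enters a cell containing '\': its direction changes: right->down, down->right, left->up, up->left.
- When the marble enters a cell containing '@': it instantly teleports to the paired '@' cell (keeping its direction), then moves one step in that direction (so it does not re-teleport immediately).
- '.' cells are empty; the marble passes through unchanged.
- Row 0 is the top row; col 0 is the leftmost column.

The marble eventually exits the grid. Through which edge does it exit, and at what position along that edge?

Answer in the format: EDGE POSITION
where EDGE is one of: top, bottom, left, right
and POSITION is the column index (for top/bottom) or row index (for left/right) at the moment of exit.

Step 1: enter (0,5), '.' pass, move left to (0,4)
Step 2: enter (0,4), '.' pass, move left to (0,3)
Step 3: enter (0,3), '.' pass, move left to (0,2)
Step 4: enter (0,2), '.' pass, move left to (0,1)
Step 5: enter (0,1), '.' pass, move left to (0,0)
Step 6: enter (0,0), '.' pass, move left to (0,-1)
Step 7: at (0,-1) — EXIT via left edge, pos 0

Answer: left 0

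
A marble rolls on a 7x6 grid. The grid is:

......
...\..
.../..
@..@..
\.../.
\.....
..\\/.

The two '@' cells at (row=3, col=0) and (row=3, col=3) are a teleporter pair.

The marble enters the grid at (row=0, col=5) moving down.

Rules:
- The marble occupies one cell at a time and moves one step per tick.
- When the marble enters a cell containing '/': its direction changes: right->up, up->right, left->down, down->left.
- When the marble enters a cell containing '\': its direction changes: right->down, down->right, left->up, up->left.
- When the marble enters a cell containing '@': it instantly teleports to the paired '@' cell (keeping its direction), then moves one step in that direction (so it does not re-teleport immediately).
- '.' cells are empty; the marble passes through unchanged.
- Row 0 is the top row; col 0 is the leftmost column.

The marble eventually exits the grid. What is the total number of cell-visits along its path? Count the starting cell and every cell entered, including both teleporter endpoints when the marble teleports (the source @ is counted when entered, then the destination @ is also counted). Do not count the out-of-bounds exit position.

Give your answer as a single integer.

Answer: 7

Derivation:
Step 1: enter (0,5), '.' pass, move down to (1,5)
Step 2: enter (1,5), '.' pass, move down to (2,5)
Step 3: enter (2,5), '.' pass, move down to (3,5)
Step 4: enter (3,5), '.' pass, move down to (4,5)
Step 5: enter (4,5), '.' pass, move down to (5,5)
Step 6: enter (5,5), '.' pass, move down to (6,5)
Step 7: enter (6,5), '.' pass, move down to (7,5)
Step 8: at (7,5) — EXIT via bottom edge, pos 5
Path length (cell visits): 7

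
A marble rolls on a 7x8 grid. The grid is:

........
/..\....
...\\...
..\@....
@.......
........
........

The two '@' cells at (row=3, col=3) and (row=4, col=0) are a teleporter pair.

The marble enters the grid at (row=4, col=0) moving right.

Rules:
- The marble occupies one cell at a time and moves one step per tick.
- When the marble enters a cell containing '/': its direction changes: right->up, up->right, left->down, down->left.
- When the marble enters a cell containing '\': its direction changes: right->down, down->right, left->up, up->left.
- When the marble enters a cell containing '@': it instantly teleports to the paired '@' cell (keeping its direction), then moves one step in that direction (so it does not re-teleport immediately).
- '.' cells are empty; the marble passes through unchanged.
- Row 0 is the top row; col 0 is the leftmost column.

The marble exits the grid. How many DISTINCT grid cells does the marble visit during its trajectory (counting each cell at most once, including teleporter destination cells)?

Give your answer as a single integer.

Answer: 6

Derivation:
Step 1: enter (4,0), '@' teleport (4,0)->(3,3), also enter (3,3), move right to (3,4)
Step 2: enter (3,4), '.' pass, move right to (3,5)
Step 3: enter (3,5), '.' pass, move right to (3,6)
Step 4: enter (3,6), '.' pass, move right to (3,7)
Step 5: enter (3,7), '.' pass, move right to (3,8)
Step 6: at (3,8) — EXIT via right edge, pos 3
Distinct cells visited: 6 (path length 6)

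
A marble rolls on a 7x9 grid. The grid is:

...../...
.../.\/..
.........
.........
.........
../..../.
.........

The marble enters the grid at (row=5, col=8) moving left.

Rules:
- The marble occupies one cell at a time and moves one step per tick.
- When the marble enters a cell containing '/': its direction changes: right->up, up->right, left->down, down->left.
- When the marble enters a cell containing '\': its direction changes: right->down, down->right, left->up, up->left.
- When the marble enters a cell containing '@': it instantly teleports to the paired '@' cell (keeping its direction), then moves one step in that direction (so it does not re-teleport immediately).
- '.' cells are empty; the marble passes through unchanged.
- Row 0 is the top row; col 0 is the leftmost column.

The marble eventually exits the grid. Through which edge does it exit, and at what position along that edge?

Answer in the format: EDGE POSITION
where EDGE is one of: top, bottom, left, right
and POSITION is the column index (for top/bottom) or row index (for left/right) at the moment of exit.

Answer: bottom 7

Derivation:
Step 1: enter (5,8), '.' pass, move left to (5,7)
Step 2: enter (5,7), '/' deflects left->down, move down to (6,7)
Step 3: enter (6,7), '.' pass, move down to (7,7)
Step 4: at (7,7) — EXIT via bottom edge, pos 7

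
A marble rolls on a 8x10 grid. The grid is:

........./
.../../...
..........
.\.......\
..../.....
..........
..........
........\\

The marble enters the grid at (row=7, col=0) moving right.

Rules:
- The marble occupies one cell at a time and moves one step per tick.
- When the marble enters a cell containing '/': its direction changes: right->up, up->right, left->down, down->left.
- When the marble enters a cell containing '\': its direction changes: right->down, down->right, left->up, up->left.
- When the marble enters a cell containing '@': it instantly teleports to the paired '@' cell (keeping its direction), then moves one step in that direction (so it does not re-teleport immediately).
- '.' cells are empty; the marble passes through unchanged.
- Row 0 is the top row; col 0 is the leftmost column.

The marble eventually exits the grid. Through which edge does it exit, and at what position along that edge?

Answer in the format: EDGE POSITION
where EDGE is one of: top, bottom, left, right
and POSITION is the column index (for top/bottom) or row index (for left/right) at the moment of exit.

Step 1: enter (7,0), '.' pass, move right to (7,1)
Step 2: enter (7,1), '.' pass, move right to (7,2)
Step 3: enter (7,2), '.' pass, move right to (7,3)
Step 4: enter (7,3), '.' pass, move right to (7,4)
Step 5: enter (7,4), '.' pass, move right to (7,5)
Step 6: enter (7,5), '.' pass, move right to (7,6)
Step 7: enter (7,6), '.' pass, move right to (7,7)
Step 8: enter (7,7), '.' pass, move right to (7,8)
Step 9: enter (7,8), '\' deflects right->down, move down to (8,8)
Step 10: at (8,8) — EXIT via bottom edge, pos 8

Answer: bottom 8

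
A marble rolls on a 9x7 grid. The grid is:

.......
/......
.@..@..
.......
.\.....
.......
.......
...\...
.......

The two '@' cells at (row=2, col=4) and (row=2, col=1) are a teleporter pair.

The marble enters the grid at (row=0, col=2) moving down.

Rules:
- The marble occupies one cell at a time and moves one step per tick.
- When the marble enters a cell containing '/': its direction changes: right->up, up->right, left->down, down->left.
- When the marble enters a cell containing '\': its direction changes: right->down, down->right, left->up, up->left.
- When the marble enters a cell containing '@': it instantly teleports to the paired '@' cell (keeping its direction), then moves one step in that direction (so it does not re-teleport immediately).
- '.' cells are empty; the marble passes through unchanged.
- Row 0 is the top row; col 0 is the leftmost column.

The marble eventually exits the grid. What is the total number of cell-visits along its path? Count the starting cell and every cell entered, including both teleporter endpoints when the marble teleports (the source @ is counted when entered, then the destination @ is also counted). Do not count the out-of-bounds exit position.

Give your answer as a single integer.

Answer: 9

Derivation:
Step 1: enter (0,2), '.' pass, move down to (1,2)
Step 2: enter (1,2), '.' pass, move down to (2,2)
Step 3: enter (2,2), '.' pass, move down to (3,2)
Step 4: enter (3,2), '.' pass, move down to (4,2)
Step 5: enter (4,2), '.' pass, move down to (5,2)
Step 6: enter (5,2), '.' pass, move down to (6,2)
Step 7: enter (6,2), '.' pass, move down to (7,2)
Step 8: enter (7,2), '.' pass, move down to (8,2)
Step 9: enter (8,2), '.' pass, move down to (9,2)
Step 10: at (9,2) — EXIT via bottom edge, pos 2
Path length (cell visits): 9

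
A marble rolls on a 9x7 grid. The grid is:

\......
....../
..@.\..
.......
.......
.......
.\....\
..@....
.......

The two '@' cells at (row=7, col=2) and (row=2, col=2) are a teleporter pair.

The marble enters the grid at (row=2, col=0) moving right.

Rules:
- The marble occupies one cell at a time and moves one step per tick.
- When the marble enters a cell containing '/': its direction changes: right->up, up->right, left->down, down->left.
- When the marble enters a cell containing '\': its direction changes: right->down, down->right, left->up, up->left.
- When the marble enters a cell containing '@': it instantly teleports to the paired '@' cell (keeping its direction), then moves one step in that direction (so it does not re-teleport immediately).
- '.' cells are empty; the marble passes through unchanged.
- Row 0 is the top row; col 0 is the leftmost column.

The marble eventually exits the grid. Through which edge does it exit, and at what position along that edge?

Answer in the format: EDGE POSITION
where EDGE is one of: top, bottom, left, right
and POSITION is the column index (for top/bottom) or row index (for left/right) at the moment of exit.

Step 1: enter (2,0), '.' pass, move right to (2,1)
Step 2: enter (2,1), '.' pass, move right to (2,2)
Step 3: enter (2,2), '@' teleport (2,2)->(7,2), also enter (7,2), move right to (7,3)
Step 4: enter (7,3), '.' pass, move right to (7,4)
Step 5: enter (7,4), '.' pass, move right to (7,5)
Step 6: enter (7,5), '.' pass, move right to (7,6)
Step 7: enter (7,6), '.' pass, move right to (7,7)
Step 8: at (7,7) — EXIT via right edge, pos 7

Answer: right 7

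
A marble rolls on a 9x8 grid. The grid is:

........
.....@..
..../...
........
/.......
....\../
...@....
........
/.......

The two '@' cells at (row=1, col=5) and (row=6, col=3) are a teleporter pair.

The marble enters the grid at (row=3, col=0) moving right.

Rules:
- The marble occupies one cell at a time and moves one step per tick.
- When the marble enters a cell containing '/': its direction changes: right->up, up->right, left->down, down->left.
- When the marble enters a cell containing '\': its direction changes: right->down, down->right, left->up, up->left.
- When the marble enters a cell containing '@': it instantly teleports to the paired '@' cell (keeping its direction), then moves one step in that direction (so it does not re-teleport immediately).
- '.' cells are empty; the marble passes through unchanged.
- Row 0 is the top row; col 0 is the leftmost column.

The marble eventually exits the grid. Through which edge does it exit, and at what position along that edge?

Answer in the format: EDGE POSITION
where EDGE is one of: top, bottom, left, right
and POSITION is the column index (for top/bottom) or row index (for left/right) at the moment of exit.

Step 1: enter (3,0), '.' pass, move right to (3,1)
Step 2: enter (3,1), '.' pass, move right to (3,2)
Step 3: enter (3,2), '.' pass, move right to (3,3)
Step 4: enter (3,3), '.' pass, move right to (3,4)
Step 5: enter (3,4), '.' pass, move right to (3,5)
Step 6: enter (3,5), '.' pass, move right to (3,6)
Step 7: enter (3,6), '.' pass, move right to (3,7)
Step 8: enter (3,7), '.' pass, move right to (3,8)
Step 9: at (3,8) — EXIT via right edge, pos 3

Answer: right 3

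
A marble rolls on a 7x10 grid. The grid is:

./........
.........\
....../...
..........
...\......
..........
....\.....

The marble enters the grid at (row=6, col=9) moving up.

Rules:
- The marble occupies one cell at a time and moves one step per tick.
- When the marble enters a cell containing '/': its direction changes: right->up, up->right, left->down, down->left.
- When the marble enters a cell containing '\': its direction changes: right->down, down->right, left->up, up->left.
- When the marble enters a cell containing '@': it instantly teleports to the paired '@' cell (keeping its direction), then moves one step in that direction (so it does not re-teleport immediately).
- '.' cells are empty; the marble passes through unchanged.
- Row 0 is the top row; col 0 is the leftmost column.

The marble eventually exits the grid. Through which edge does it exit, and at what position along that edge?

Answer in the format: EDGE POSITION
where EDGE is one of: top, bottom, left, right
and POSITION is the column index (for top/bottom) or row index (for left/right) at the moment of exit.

Answer: left 1

Derivation:
Step 1: enter (6,9), '.' pass, move up to (5,9)
Step 2: enter (5,9), '.' pass, move up to (4,9)
Step 3: enter (4,9), '.' pass, move up to (3,9)
Step 4: enter (3,9), '.' pass, move up to (2,9)
Step 5: enter (2,9), '.' pass, move up to (1,9)
Step 6: enter (1,9), '\' deflects up->left, move left to (1,8)
Step 7: enter (1,8), '.' pass, move left to (1,7)
Step 8: enter (1,7), '.' pass, move left to (1,6)
Step 9: enter (1,6), '.' pass, move left to (1,5)
Step 10: enter (1,5), '.' pass, move left to (1,4)
Step 11: enter (1,4), '.' pass, move left to (1,3)
Step 12: enter (1,3), '.' pass, move left to (1,2)
Step 13: enter (1,2), '.' pass, move left to (1,1)
Step 14: enter (1,1), '.' pass, move left to (1,0)
Step 15: enter (1,0), '.' pass, move left to (1,-1)
Step 16: at (1,-1) — EXIT via left edge, pos 1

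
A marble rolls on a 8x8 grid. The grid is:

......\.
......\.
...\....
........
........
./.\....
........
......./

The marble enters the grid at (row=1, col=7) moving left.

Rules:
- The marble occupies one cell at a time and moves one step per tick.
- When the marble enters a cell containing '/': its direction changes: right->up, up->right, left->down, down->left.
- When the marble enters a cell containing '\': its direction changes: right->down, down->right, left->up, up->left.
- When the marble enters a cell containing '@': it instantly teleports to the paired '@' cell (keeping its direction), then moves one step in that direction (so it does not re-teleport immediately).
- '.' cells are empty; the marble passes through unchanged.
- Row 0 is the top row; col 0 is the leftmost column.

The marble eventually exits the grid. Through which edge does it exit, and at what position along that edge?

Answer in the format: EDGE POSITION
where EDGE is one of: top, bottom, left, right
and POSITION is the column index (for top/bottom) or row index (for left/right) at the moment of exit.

Answer: left 0

Derivation:
Step 1: enter (1,7), '.' pass, move left to (1,6)
Step 2: enter (1,6), '\' deflects left->up, move up to (0,6)
Step 3: enter (0,6), '\' deflects up->left, move left to (0,5)
Step 4: enter (0,5), '.' pass, move left to (0,4)
Step 5: enter (0,4), '.' pass, move left to (0,3)
Step 6: enter (0,3), '.' pass, move left to (0,2)
Step 7: enter (0,2), '.' pass, move left to (0,1)
Step 8: enter (0,1), '.' pass, move left to (0,0)
Step 9: enter (0,0), '.' pass, move left to (0,-1)
Step 10: at (0,-1) — EXIT via left edge, pos 0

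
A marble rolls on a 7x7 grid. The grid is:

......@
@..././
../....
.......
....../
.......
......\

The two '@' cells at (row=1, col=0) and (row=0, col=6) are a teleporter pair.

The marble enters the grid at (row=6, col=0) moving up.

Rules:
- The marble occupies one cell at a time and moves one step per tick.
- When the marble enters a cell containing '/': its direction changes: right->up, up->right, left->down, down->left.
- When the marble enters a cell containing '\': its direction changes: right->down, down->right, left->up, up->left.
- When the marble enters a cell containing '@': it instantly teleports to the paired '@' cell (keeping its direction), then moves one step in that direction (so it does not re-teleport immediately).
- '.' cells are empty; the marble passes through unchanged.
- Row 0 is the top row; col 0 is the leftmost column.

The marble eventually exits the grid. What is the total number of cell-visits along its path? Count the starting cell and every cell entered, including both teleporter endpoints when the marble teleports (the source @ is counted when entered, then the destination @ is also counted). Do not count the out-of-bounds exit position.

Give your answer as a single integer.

Step 1: enter (6,0), '.' pass, move up to (5,0)
Step 2: enter (5,0), '.' pass, move up to (4,0)
Step 3: enter (4,0), '.' pass, move up to (3,0)
Step 4: enter (3,0), '.' pass, move up to (2,0)
Step 5: enter (2,0), '.' pass, move up to (1,0)
Step 6: enter (1,0), '@' teleport (1,0)->(0,6), also enter (0,6), move up to (-1,6)
Step 7: at (-1,6) — EXIT via top edge, pos 6
Path length (cell visits): 7

Answer: 7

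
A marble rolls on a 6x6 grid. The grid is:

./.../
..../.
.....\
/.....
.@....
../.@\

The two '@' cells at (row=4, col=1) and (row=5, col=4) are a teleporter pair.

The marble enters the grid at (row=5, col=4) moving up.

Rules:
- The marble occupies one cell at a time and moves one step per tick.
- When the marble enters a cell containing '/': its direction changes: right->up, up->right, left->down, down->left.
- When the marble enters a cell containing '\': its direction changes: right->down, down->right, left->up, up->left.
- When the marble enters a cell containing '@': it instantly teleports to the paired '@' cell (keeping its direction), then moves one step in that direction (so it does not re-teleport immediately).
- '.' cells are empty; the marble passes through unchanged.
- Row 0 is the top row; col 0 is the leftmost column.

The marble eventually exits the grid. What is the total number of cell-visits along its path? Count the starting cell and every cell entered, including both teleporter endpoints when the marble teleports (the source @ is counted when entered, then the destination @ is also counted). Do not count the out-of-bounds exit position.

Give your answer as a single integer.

Answer: 10

Derivation:
Step 1: enter (5,4), '@' teleport (5,4)->(4,1), also enter (4,1), move up to (3,1)
Step 2: enter (3,1), '.' pass, move up to (2,1)
Step 3: enter (2,1), '.' pass, move up to (1,1)
Step 4: enter (1,1), '.' pass, move up to (0,1)
Step 5: enter (0,1), '/' deflects up->right, move right to (0,2)
Step 6: enter (0,2), '.' pass, move right to (0,3)
Step 7: enter (0,3), '.' pass, move right to (0,4)
Step 8: enter (0,4), '.' pass, move right to (0,5)
Step 9: enter (0,5), '/' deflects right->up, move up to (-1,5)
Step 10: at (-1,5) — EXIT via top edge, pos 5
Path length (cell visits): 10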